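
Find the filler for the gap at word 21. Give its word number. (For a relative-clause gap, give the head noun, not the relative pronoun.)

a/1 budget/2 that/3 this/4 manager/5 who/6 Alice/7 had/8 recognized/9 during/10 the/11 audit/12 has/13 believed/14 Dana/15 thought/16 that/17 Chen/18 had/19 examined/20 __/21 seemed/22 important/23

2

The gap at 21 is the object of "examined", inside a relative clause.
The relative pronoun is "that" (word 3); it is bound by the head noun immediately before it.
Its filler is the head noun "budget", at word 2.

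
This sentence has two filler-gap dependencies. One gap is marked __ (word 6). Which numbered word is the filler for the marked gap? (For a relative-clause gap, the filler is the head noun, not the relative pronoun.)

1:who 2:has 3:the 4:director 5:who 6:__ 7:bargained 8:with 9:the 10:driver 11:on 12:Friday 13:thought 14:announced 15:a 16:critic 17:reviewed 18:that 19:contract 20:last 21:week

The marked gap is inside the relative clause, the subject of "bargained".
Its filler is the head noun "director" (via "who"), at word 4.
(The other dependency links word 1 to a gap after word 13.)

4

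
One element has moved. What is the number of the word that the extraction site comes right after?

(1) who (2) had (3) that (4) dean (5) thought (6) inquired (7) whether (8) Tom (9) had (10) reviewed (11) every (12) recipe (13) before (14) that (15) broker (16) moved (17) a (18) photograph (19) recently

5

The displaced element is "who" (word 1).
It is linked across 1 clause boundary (Ø).
It functions as the subject of "inquired", so the gap sits immediately after word 5 ("thought").
Base order: That dean had thought that who inquired whether Tom had reviewed every recipe before that broker moved a photograph recently.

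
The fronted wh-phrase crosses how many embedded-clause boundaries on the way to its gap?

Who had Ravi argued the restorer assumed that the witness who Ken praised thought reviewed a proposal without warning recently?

"who" is extracted from the subject of "reviewed".
Boundaries crossed, outermost first: [Ø], [that], [Ø] — 3 in total.

3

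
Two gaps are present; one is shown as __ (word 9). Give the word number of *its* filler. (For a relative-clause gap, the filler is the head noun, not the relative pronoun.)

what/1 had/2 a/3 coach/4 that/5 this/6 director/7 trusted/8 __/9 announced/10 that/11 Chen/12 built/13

The marked gap is inside the relative clause, the direct object of "trusted".
Its filler is the head noun "coach" (via "that"), at word 4.
(The other dependency links word 1 to a gap after word 13.)

4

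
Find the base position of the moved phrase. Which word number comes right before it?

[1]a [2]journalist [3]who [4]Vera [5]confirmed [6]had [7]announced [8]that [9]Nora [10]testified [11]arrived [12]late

The displaced element is "a journalist" (word 2).
It is linked across 1 clause boundary (Ø).
It functions as the subject of "announced", so the gap sits immediately after word 5 ("confirmed").
Base order: Vera confirmed that a journalist had announced that Nora testified.

5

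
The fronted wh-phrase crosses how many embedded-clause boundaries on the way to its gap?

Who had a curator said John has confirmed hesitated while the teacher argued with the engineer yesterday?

"who" is extracted from the subject of "hesitated".
Boundaries crossed, outermost first: [Ø], [Ø] — 2 in total.

2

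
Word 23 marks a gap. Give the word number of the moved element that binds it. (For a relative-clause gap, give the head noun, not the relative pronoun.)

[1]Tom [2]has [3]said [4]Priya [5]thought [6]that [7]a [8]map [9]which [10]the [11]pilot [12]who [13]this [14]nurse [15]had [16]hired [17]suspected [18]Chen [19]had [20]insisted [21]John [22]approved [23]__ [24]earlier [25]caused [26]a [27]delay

8

The gap at 23 is the object of "approved", inside a relative clause.
The relative pronoun is "which" (word 9); it is bound by the head noun immediately before it.
Its filler is the head noun "map", at word 8.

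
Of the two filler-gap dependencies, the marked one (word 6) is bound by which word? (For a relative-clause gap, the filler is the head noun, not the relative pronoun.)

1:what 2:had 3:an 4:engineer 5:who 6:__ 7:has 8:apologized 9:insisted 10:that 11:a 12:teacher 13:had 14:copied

4

The marked gap is inside the relative clause, the subject of "apologized".
Its filler is the head noun "engineer" (via "who"), at word 4.
(The other dependency links word 1 to a gap after word 14.)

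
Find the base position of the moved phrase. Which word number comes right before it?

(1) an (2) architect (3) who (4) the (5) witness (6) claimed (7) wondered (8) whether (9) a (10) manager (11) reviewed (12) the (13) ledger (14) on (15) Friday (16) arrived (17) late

The displaced element is "an architect" (word 2).
It is linked across 1 clause boundary (Ø).
It functions as the subject of "wondered", so the gap sits immediately after word 6 ("claimed").
Base order: The witness claimed that an architect wondered whether a manager reviewed the ledger on Friday.

6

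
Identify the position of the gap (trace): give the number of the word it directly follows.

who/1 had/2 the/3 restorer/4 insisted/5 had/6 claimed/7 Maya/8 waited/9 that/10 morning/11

5

The displaced element is "who" (word 1).
It is linked across 1 clause boundary (Ø).
It functions as the subject of "claimed", so the gap sits immediately after word 5 ("insisted").
Base order: The restorer had insisted that who had claimed Maya waited that morning.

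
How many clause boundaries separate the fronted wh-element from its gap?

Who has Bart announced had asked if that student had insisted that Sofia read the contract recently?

1

"who" is extracted from the subject of "asked".
Boundaries crossed, outermost first: [Ø] — 1 in total.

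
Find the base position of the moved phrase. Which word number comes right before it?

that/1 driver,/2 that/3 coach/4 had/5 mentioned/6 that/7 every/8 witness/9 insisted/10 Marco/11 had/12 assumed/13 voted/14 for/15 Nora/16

13

The displaced element is "that driver" (word 2).
It is linked across 3 clause boundaries (that → Ø → Ø).
It functions as the subject of "voted", so the gap sits immediately after word 13 ("assumed").
Base order: That coach had mentioned that every witness insisted Marco had assumed that that driver voted for Nora.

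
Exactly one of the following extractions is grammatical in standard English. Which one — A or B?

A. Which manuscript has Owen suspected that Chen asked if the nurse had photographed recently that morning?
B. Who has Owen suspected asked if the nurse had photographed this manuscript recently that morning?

In A, the wh-phrase is extracted from inside a wh-island (introduced by "if"), which blocks movement.
In B, the extraction path crosses only that-complement boundaries, which are transparent.
So B is grammatical.

B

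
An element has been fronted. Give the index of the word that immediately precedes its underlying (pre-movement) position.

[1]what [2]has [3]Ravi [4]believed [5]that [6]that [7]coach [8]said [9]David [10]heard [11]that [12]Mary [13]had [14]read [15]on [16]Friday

The displaced element is "what" (word 1).
It is linked across 3 clause boundaries (that → Ø → that).
It functions as the direct object of "read", so the gap sits immediately after word 14 ("read").
Base order: Ravi has believed that that coach said David heard that Mary had read what on Friday.

14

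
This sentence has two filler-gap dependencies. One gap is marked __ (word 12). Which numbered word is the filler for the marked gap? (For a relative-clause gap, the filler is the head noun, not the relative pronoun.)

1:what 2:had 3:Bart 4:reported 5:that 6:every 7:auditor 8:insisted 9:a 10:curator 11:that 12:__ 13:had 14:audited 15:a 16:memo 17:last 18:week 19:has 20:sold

10

The marked gap is inside the relative clause, the subject of "audited".
Its filler is the head noun "curator" (via "that"), at word 10.
(The other dependency links word 1 to a gap after word 20.)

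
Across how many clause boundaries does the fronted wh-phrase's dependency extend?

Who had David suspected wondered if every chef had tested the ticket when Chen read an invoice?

"who" is extracted from the subject of "wondered".
Boundaries crossed, outermost first: [Ø] — 1 in total.

1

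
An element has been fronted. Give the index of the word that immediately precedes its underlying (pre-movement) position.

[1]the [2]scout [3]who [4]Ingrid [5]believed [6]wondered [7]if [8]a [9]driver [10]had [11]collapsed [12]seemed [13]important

5

The displaced element is "the scout" (word 2).
It is linked across 1 clause boundary (Ø).
It functions as the subject of "wondered", so the gap sits immediately after word 5 ("believed").
Base order: Ingrid believed the scout wondered if a driver had collapsed.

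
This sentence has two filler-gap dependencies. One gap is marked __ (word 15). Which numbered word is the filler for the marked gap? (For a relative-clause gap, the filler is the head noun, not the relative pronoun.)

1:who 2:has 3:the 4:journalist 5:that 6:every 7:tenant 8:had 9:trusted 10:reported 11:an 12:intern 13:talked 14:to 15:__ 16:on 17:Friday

1

The marked gap is the object of the preposition "to" of "talked".
Its filler is the fronted wh-phrase "who", at word 1.
(The other dependency links word 4 to a gap after word 9.)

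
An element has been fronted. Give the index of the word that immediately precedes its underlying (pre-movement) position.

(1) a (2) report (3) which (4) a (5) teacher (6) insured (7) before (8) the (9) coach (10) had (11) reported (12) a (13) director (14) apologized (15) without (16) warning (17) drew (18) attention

The displaced element is "a report" (word 2).
It functions as the direct object of "insured", so the gap sits immediately after word 6 ("insured").
Base order: A teacher insured a report before the coach had reported a director apologized without warning.

6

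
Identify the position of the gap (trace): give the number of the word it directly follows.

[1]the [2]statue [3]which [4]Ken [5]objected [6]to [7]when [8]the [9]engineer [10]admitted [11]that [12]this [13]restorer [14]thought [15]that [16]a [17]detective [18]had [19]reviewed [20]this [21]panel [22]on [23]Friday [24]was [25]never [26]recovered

6

The displaced element is "the statue" (word 2).
It functions as the object of the preposition "to" of "objected", so the gap sits immediately after word 6 ("to").
Base order: Ken objected to the statue when the engineer admitted that this restorer thought that a detective had reviewed this panel on Friday.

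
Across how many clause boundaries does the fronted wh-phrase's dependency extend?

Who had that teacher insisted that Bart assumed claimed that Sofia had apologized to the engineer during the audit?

2

"who" is extracted from the subject of "claimed".
Boundaries crossed, outermost first: [that], [Ø] — 2 in total.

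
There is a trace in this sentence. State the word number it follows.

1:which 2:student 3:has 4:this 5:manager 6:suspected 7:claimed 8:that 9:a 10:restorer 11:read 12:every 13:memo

The displaced element is "which student" (word 2).
It is linked across 1 clause boundary (Ø).
It functions as the subject of "claimed", so the gap sits immediately after word 6 ("suspected").
Base order: This manager has suspected that which student claimed that a restorer read every memo.

6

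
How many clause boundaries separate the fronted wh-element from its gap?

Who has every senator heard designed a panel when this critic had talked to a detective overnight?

1

"who" is extracted from the subject of "designed".
Boundaries crossed, outermost first: [Ø] — 1 in total.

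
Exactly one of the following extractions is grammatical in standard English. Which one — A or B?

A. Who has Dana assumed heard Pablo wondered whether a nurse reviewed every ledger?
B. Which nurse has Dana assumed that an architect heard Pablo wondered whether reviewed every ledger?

A

In B, the wh-phrase is extracted from inside a wh-island (introduced by "whether"), which blocks movement.
In A, the extraction path crosses only that-complement boundaries, which are transparent.
So A is grammatical.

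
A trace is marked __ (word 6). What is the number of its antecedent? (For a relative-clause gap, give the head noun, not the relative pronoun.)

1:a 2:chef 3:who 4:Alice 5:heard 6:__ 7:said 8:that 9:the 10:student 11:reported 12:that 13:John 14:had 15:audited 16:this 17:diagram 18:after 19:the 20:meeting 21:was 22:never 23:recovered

2

The gap at 6 is the subject of "said", inside a relative clause.
The relative pronoun is "who" (word 3); it is bound by the head noun immediately before it.
Its filler is the head noun "chef", at word 2.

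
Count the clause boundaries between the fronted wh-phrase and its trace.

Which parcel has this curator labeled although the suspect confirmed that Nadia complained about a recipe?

0

"which parcel" originates inside the matrix clause — no clause boundary is crossed.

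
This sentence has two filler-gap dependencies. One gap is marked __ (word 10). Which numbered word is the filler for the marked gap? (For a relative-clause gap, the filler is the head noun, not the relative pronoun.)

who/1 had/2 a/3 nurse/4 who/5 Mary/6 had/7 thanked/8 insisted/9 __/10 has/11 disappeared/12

The marked gap is the subject of "disappeared".
Its filler is the fronted wh-phrase "who", at word 1.
(The other dependency links word 4 to a gap after word 8.)

1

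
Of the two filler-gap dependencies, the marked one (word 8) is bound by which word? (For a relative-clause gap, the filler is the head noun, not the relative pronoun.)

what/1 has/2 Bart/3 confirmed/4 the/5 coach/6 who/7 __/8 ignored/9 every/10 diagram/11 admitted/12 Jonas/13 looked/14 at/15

6

The marked gap is inside the relative clause, the subject of "ignored".
Its filler is the head noun "coach" (via "who"), at word 6.
(The other dependency links word 1 to a gap after word 15.)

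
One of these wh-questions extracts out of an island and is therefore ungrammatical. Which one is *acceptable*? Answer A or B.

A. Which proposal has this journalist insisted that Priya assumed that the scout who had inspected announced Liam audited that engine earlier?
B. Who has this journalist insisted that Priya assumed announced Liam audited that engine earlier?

In A, the wh-phrase is extracted from inside a complex-NP island (relative clause) (introduced by "who"), which blocks movement.
In B, the extraction path crosses only that-complement boundaries, which are transparent.
So B is grammatical.

B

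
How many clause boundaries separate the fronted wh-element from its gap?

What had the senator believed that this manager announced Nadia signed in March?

"what" is extracted from the object of "signed".
Boundaries crossed, outermost first: [that], [Ø] — 2 in total.

2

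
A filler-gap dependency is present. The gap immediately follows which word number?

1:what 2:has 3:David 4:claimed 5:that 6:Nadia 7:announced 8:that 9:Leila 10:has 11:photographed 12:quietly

The displaced element is "what" (word 1).
It is linked across 2 clause boundaries (that → that).
It functions as the direct object of "photographed", so the gap sits immediately after word 11 ("photographed").
Base order: David has claimed that Nadia announced that Leila has photographed what quietly.

11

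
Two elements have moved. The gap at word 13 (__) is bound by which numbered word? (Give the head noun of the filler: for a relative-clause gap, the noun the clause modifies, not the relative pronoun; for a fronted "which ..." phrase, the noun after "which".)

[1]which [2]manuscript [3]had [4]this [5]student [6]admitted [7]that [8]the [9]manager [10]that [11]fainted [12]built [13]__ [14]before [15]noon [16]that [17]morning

2

The marked gap is the direct object of "built".
Its filler is the fronted wh-phrase "which manuscript", at word 2.
(The other dependency links word 9 to a gap after word 10.)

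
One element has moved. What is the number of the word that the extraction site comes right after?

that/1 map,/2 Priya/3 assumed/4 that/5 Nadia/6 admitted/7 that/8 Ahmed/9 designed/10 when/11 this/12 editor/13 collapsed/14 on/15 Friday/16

The displaced element is "that map" (word 2).
It is linked across 2 clause boundaries (that → that).
It functions as the direct object of "designed", so the gap sits immediately after word 10 ("designed").
Base order: Priya assumed that Nadia admitted that Ahmed designed that map when this editor collapsed on Friday.

10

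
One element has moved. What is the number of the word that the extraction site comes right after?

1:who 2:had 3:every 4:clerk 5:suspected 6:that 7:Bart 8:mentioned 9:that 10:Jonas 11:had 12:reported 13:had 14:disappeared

12

The displaced element is "who" (word 1).
It is linked across 3 clause boundaries (that → that → Ø).
It functions as the subject of "disappeared", so the gap sits immediately after word 12 ("reported").
Base order: Every clerk had suspected that Bart mentioned that Jonas had reported that who had disappeared.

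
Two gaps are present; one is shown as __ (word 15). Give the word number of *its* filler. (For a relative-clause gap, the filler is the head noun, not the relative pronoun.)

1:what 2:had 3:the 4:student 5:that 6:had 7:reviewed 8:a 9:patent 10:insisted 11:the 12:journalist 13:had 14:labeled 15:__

1

The marked gap is the direct object of "labeled".
Its filler is the fronted wh-phrase "what", at word 1.
(The other dependency links word 4 to a gap after word 5.)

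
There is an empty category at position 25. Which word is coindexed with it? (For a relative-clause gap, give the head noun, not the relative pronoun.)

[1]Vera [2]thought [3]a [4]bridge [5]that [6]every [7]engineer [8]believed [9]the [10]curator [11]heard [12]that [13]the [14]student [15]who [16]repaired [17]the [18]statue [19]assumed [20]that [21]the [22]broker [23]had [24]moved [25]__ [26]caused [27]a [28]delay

4

The gap at 25 is the object of "moved", inside a relative clause.
The relative pronoun is "that" (word 5); it is bound by the head noun immediately before it.
Its filler is the head noun "bridge", at word 4.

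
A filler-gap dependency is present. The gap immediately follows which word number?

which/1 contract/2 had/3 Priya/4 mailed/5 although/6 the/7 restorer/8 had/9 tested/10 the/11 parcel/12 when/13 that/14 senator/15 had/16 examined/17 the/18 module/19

The displaced element is "which contract" (word 2).
It functions as the direct object of "mailed", so the gap sits immediately after word 5 ("mailed").
Base order: Priya had mailed which contract although the restorer had tested the parcel when that senator had examined the module.

5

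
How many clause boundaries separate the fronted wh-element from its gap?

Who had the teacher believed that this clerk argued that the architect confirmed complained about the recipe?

3

"who" is extracted from the subject of "complained".
Boundaries crossed, outermost first: [that], [that], [Ø] — 3 in total.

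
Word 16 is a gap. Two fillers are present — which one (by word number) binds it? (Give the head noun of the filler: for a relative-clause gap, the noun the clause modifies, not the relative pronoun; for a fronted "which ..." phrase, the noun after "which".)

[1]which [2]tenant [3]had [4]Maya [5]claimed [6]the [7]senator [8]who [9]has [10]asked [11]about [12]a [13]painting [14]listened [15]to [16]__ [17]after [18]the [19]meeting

2

The marked gap is the object of the preposition "to" of "listened".
Its filler is the fronted wh-phrase "which tenant", at word 2.
(The other dependency links word 7 to a gap after word 8.)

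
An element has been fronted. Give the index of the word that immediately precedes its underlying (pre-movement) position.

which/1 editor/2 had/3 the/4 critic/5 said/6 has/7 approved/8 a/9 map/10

The displaced element is "which editor" (word 2).
It is linked across 1 clause boundary (Ø).
It functions as the subject of "approved", so the gap sits immediately after word 6 ("said").
Base order: The critic had said that which editor has approved a map.

6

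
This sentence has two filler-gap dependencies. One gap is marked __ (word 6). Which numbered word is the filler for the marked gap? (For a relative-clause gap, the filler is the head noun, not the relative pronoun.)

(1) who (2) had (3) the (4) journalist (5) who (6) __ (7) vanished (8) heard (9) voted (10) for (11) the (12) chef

4

The marked gap is inside the relative clause, the subject of "vanished".
Its filler is the head noun "journalist" (via "who"), at word 4.
(The other dependency links word 1 to a gap after word 8.)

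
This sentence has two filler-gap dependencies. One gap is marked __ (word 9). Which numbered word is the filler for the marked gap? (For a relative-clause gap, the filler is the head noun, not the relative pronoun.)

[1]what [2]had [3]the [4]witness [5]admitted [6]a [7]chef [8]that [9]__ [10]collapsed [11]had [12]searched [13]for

7

The marked gap is inside the relative clause, the subject of "collapsed".
Its filler is the head noun "chef" (via "that"), at word 7.
(The other dependency links word 1 to a gap after word 13.)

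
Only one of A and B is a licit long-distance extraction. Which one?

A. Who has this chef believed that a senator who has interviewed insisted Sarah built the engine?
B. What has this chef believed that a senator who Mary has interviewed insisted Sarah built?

In A, the wh-phrase is extracted from inside a complex-NP island (relative clause) (introduced by "who"), which blocks movement.
In B, the extraction path crosses only that-complement boundaries, which are transparent.
So B is grammatical.

B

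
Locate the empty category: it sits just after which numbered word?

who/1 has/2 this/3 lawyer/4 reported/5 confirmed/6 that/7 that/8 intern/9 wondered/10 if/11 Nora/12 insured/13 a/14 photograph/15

5

The displaced element is "who" (word 1).
It is linked across 1 clause boundary (Ø).
It functions as the subject of "confirmed", so the gap sits immediately after word 5 ("reported").
Base order: This lawyer has reported that who confirmed that that intern wondered if Nora insured a photograph.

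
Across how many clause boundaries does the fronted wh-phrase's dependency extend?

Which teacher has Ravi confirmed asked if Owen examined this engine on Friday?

"which teacher" is extracted from the subject of "asked".
Boundaries crossed, outermost first: [Ø] — 1 in total.

1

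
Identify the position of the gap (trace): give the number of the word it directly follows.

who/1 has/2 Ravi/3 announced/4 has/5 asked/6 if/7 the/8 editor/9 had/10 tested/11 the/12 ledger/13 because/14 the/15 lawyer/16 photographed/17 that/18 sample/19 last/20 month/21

The displaced element is "who" (word 1).
It is linked across 1 clause boundary (Ø).
It functions as the subject of "asked", so the gap sits immediately after word 4 ("announced").
Base order: Ravi has announced who has asked if the editor had tested the ledger because the lawyer photographed that sample last month.

4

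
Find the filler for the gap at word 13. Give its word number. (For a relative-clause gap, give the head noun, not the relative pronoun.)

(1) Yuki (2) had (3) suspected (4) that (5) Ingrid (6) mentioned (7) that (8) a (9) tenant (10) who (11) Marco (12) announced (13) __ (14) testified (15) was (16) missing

9

The gap at 13 is the subject of "testified", inside a relative clause.
The relative pronoun is "who" (word 10); it is bound by the head noun immediately before it.
Its filler is the head noun "tenant", at word 9.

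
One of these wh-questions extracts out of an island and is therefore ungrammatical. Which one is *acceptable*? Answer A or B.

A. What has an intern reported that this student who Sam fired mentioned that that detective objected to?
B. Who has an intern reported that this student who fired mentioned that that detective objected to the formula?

In B, the wh-phrase is extracted from inside a complex-NP island (relative clause) (introduced by "who"), which blocks movement.
In A, the extraction path crosses only that-complement boundaries, which are transparent.
So A is grammatical.

A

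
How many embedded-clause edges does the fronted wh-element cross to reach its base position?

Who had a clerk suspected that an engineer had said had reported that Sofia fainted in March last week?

2

"who" is extracted from the subject of "reported".
Boundaries crossed, outermost first: [that], [Ø] — 2 in total.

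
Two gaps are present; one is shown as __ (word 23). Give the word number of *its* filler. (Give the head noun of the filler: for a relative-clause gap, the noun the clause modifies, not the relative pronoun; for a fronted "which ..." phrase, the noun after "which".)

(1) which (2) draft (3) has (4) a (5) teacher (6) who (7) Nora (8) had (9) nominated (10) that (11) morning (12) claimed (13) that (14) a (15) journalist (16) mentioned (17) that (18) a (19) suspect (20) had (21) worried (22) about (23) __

2

The marked gap is the object of the preposition "about" of "worried".
Its filler is the fronted wh-phrase "which draft", at word 2.
(The other dependency links word 5 to a gap after word 9.)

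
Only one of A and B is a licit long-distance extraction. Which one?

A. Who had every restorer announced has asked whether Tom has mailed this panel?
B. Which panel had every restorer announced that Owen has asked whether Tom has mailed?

A

In B, the wh-phrase is extracted from inside a wh-island (introduced by "whether"), which blocks movement.
In A, the extraction path crosses only that-complement boundaries, which are transparent.
So A is grammatical.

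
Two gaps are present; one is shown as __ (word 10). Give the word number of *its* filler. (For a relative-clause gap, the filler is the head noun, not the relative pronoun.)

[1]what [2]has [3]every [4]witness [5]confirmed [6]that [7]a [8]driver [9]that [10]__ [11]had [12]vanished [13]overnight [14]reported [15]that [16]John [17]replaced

8

The marked gap is inside the relative clause, the subject of "vanished".
Its filler is the head noun "driver" (via "that"), at word 8.
(The other dependency links word 1 to a gap after word 17.)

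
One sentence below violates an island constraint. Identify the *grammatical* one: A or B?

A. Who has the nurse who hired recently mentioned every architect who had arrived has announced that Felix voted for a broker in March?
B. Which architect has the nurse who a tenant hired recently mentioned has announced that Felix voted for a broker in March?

In A, the wh-phrase is extracted from inside a complex-NP island (relative clause) (introduced by "who"), which blocks movement.
In B, the extraction path crosses only that-complement boundaries, which are transparent.
So B is grammatical.

B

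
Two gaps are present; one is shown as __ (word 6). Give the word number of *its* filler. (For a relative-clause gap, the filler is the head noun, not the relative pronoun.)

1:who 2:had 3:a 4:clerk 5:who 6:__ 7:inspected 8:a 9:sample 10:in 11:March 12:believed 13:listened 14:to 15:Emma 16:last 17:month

The marked gap is inside the relative clause, the subject of "inspected".
Its filler is the head noun "clerk" (via "who"), at word 4.
(The other dependency links word 1 to a gap after word 12.)

4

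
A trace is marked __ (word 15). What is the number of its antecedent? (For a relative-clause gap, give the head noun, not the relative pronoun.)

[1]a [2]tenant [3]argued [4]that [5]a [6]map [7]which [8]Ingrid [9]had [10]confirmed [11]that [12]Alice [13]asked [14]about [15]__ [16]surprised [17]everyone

6

The gap at 15 is the prepositional object of "asked", inside a relative clause.
The relative pronoun is "which" (word 7); it is bound by the head noun immediately before it.
Its filler is the head noun "map", at word 6.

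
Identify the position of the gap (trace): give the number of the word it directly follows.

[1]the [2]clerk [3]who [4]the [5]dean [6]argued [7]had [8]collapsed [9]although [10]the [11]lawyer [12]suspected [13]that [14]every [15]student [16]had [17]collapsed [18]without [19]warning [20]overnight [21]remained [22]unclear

6

The displaced element is "the clerk" (word 2).
It is linked across 1 clause boundary (Ø).
It functions as the subject of "collapsed", so the gap sits immediately after word 6 ("argued").
Base order: The dean argued the clerk had collapsed although the lawyer suspected that every student had collapsed without warning overnight.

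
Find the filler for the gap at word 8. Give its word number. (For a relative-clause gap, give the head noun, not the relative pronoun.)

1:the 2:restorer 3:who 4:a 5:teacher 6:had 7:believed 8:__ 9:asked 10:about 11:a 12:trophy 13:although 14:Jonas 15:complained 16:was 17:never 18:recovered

2

The gap at 8 is the subject of "asked", inside a relative clause.
The relative pronoun is "who" (word 3); it is bound by the head noun immediately before it.
Its filler is the head noun "restorer", at word 2.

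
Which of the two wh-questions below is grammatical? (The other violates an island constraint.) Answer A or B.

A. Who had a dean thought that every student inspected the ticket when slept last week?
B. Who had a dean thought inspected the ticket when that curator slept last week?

In A, the wh-phrase is extracted from inside an adjunct island (introduced by "when"), which blocks movement.
In B, the extraction path crosses only that-complement boundaries, which are transparent.
So B is grammatical.

B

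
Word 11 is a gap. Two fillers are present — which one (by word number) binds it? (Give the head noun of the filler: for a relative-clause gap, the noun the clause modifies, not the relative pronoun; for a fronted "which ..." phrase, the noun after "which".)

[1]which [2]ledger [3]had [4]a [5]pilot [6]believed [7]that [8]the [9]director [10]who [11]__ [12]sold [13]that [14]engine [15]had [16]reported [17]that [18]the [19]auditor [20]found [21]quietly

9

The marked gap is inside the relative clause, the subject of "sold".
Its filler is the head noun "director" (via "who"), at word 9.
(The other dependency links word 2 to a gap after word 20.)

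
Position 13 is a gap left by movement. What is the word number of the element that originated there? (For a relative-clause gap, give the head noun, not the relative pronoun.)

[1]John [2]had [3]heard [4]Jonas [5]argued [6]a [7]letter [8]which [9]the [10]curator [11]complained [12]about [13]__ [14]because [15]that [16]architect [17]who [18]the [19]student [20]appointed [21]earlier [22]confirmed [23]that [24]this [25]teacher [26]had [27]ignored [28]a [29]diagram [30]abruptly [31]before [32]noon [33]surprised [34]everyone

7

The gap at 13 is the prepositional object of "complained", inside a relative clause.
The relative pronoun is "which" (word 8); it is bound by the head noun immediately before it.
Its filler is the head noun "letter", at word 7.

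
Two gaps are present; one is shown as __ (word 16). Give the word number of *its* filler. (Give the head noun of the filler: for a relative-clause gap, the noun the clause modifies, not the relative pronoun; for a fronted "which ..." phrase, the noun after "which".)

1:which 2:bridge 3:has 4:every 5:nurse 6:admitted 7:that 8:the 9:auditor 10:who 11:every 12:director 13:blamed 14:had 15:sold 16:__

The marked gap is the direct object of "sold".
Its filler is the fronted wh-phrase "which bridge", at word 2.
(The other dependency links word 9 to a gap after word 13.)

2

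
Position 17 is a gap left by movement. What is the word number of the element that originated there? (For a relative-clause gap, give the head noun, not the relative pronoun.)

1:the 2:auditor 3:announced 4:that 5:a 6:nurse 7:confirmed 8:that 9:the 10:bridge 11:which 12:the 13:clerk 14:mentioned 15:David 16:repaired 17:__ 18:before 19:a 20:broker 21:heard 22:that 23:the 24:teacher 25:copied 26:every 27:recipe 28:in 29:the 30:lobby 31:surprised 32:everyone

10

The gap at 17 is the object of "repaired", inside a relative clause.
The relative pronoun is "which" (word 11); it is bound by the head noun immediately before it.
Its filler is the head noun "bridge", at word 10.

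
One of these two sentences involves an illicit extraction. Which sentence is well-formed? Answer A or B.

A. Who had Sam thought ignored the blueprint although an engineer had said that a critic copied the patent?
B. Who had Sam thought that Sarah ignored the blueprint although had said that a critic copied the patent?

A

In B, the wh-phrase is extracted from inside an adjunct island (introduced by "although"), which blocks movement.
In A, the extraction path crosses only that-complement boundaries, which are transparent.
So A is grammatical.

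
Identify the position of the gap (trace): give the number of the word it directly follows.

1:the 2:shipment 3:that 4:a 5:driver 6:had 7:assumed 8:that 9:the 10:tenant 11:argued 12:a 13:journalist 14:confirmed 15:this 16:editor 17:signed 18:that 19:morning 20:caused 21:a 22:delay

17

The displaced element is "the shipment" (word 2).
It is linked across 3 clause boundaries (that → Ø → Ø).
It functions as the direct object of "signed", so the gap sits immediately after word 17 ("signed").
Base order: A driver had assumed that the tenant argued a journalist confirmed this editor signed the shipment that morning.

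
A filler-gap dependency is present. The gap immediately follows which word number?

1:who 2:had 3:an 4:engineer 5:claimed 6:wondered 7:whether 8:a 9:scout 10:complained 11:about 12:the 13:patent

5

The displaced element is "who" (word 1).
It is linked across 1 clause boundary (Ø).
It functions as the subject of "wondered", so the gap sits immediately after word 5 ("claimed").
Base order: An engineer had claimed that who wondered whether a scout complained about the patent.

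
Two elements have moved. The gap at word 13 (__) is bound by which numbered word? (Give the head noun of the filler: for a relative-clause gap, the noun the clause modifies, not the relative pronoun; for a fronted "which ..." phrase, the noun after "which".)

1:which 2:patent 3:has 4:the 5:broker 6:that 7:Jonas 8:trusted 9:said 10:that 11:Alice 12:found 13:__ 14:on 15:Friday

The marked gap is the direct object of "found".
Its filler is the fronted wh-phrase "which patent", at word 2.
(The other dependency links word 5 to a gap after word 8.)

2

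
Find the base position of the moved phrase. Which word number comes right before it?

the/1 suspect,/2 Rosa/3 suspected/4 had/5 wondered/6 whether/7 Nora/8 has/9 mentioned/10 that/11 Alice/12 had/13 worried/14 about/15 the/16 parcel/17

4

The displaced element is "the suspect" (word 2).
It is linked across 1 clause boundary (Ø).
It functions as the subject of "wondered", so the gap sits immediately after word 4 ("suspected").
Base order: Rosa suspected the suspect had wondered whether Nora has mentioned that Alice had worried about the parcel.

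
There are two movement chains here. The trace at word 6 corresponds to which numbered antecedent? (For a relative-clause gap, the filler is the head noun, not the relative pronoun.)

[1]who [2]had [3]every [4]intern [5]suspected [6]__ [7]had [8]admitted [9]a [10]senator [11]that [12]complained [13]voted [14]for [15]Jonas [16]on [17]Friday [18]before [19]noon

1

The marked gap is the subject of "admitted".
Its filler is the fronted wh-phrase "who", at word 1.
(The other dependency links word 10 to a gap after word 11.)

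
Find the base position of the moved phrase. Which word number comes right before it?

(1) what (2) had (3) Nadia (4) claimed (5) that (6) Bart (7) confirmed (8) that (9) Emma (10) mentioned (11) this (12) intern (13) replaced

13

The displaced element is "what" (word 1).
It is linked across 3 clause boundaries (that → that → Ø).
It functions as the direct object of "replaced", so the gap sits immediately after word 13 ("replaced").
Base order: Nadia had claimed that Bart confirmed that Emma mentioned this intern replaced what.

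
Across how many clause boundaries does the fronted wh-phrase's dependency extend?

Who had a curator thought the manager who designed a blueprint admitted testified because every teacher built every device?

"who" is extracted from the subject of "testified".
Boundaries crossed, outermost first: [Ø], [Ø] — 2 in total.

2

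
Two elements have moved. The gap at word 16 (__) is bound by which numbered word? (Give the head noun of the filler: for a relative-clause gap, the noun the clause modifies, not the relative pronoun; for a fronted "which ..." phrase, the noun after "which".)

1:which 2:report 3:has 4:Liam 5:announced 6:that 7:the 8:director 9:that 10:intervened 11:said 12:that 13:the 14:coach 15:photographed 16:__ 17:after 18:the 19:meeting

2

The marked gap is the direct object of "photographed".
Its filler is the fronted wh-phrase "which report", at word 2.
(The other dependency links word 8 to a gap after word 9.)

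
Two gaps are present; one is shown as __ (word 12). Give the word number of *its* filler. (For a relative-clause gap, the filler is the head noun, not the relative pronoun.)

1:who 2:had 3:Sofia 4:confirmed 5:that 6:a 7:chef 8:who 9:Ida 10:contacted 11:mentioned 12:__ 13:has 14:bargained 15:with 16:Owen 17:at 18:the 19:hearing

The marked gap is the subject of "bargained".
Its filler is the fronted wh-phrase "who", at word 1.
(The other dependency links word 7 to a gap after word 10.)

1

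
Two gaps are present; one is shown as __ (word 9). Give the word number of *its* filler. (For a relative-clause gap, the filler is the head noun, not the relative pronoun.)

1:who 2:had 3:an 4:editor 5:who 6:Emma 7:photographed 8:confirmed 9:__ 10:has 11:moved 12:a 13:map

The marked gap is the subject of "moved".
Its filler is the fronted wh-phrase "who", at word 1.
(The other dependency links word 4 to a gap after word 7.)

1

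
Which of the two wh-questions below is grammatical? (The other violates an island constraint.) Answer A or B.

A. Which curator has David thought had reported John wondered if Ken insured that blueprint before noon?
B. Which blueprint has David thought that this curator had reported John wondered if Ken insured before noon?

A

In B, the wh-phrase is extracted from inside a wh-island (introduced by "if"), which blocks movement.
In A, the extraction path crosses only that-complement boundaries, which are transparent.
So A is grammatical.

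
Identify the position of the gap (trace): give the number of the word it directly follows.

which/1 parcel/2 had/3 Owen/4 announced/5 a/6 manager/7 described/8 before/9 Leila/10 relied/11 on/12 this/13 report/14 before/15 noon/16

8

The displaced element is "which parcel" (word 2).
It is linked across 1 clause boundary (Ø).
It functions as the direct object of "described", so the gap sits immediately after word 8 ("described").
Base order: Owen had announced a manager described which parcel before Leila relied on this report before noon.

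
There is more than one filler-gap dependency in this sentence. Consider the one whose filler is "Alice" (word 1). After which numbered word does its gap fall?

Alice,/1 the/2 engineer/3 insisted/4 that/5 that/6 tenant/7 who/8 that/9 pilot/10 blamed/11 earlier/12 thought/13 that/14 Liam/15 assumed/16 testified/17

The displaced element is "Alice" (word 1).
It is linked across 3 clause boundaries (that → that → Ø).
It functions as the subject of "testified", so the gap sits immediately after word 16 ("assumed").
Base order: The engineer insisted that that tenant who that pilot blamed earlier thought that Liam assumed that Alice testified.

16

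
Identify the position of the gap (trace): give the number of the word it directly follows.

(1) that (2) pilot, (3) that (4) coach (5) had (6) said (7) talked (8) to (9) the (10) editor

6

The displaced element is "that pilot" (word 2).
It is linked across 1 clause boundary (Ø).
It functions as the subject of "talked", so the gap sits immediately after word 6 ("said").
Base order: That coach had said that pilot talked to the editor.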